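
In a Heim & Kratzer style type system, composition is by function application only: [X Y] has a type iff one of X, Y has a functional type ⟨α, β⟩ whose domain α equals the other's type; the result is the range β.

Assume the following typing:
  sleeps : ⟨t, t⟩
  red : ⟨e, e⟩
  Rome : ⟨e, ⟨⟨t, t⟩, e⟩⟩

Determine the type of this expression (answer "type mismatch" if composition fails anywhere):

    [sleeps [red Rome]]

[red Rome]: ⟨e, e⟩ and ⟨e, ⟨⟨t, t⟩, e⟩⟩ cannot combine by function application — type clash.

type mismatch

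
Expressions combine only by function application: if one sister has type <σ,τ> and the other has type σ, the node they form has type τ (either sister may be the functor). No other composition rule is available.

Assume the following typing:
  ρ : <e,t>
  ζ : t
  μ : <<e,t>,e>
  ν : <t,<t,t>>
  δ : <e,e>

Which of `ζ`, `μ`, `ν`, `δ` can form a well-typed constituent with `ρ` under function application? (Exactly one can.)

ζ : t — does not combine with ρ.
μ — combines: μ : <<e,t>,e> takes ρ : <e,t> as argument, giving e.
ν : <t,<t,t>> — does not combine with ρ.
δ : <e,e> — does not combine with ρ.

μ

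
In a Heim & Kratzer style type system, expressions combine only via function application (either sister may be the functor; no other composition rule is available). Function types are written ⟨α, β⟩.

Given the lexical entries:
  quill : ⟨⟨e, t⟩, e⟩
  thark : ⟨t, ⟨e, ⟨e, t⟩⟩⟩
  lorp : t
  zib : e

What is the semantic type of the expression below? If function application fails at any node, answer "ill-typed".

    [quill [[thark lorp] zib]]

e

At [thark lorp], thark : ⟨t, ⟨e, ⟨e, t⟩⟩⟩ takes lorp : t, giving ⟨e, ⟨e, t⟩⟩.
At [[thark lorp] zib], [thark lorp] : ⟨e, ⟨e, t⟩⟩ takes zib : e, giving ⟨e, t⟩.
At [quill [[thark lorp] zib]], quill : ⟨⟨e, t⟩, e⟩ takes [[thark lorp] zib] : ⟨e, t⟩, giving e.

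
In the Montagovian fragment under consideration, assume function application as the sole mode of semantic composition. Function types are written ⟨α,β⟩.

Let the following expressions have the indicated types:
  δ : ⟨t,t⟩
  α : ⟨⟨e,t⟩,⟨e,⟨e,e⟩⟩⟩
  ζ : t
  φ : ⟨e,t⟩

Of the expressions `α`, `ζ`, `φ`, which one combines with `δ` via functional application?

α : ⟨⟨e,t⟩,⟨e,⟨e,e⟩⟩⟩ — no; δ wants t, and α wants ⟨e,t⟩.
ζ — combines: δ : ⟨t,t⟩ takes ζ : t as argument, giving t.
φ : ⟨e,t⟩ — no; δ wants t, and φ wants e.

ζ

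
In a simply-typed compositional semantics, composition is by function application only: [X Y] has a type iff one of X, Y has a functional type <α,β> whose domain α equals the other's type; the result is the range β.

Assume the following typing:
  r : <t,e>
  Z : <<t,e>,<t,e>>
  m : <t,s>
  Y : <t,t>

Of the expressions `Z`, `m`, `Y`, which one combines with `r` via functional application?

Z — combines: Z : <<t,e>,<t,e>> takes r : <t,e> as argument, giving <t,e>.
m : <t,s> — r needs t; m needs t; neither fits.
Y : <t,t> — r needs t; Y needs t; neither fits.

Z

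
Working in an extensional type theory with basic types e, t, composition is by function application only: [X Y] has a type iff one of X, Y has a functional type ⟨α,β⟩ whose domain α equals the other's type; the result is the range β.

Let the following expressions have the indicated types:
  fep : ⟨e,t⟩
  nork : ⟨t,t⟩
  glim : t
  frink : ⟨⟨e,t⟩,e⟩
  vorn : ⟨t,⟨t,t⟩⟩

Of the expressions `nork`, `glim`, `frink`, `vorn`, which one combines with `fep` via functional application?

frink

nork : ⟨t,t⟩ — no; fep wants e, and nork wants t.
glim : t — no; fep wants e, and glim wants nothing (atomic).
frink — combines: frink : ⟨⟨e,t⟩,e⟩ takes fep : ⟨e,t⟩ as argument, giving e.
vorn : ⟨t,⟨t,t⟩⟩ — no; fep wants e, and vorn wants t.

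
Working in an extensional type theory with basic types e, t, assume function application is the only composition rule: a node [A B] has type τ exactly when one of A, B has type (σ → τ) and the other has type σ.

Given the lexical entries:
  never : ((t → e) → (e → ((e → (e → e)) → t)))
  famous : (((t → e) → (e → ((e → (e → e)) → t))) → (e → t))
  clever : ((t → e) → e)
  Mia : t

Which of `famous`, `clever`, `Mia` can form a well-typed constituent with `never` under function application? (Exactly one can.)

famous — combines: famous : (((t → e) → (e → ((e → (e → e)) → t))) → (e → t)) takes never : ((t → e) → (e → ((e → (e → e)) → t))) as argument, giving (e → t).
clever : ((t → e) → e) — neither side's domain matches the other.
Mia : t — neither side's domain matches the other.

famous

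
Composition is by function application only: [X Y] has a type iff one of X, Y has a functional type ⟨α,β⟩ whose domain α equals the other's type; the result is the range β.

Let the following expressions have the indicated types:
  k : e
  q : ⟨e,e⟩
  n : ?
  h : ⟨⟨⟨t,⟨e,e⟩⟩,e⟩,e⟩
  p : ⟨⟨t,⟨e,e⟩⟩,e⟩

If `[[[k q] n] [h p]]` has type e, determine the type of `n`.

⟨e,⟨e,e⟩⟩

[[[k q] n] [h p]] must have type e. The sister [h p] has type e; that is not a function onto e, so [[k q] n] must be the functor, of type ⟨e,e⟩.
[[k q] n] must have type ⟨e,e⟩. The sister [k q] has type e; that is not a function onto ⟨e,e⟩, so n must be the functor, of type ⟨e,⟨e,e⟩⟩.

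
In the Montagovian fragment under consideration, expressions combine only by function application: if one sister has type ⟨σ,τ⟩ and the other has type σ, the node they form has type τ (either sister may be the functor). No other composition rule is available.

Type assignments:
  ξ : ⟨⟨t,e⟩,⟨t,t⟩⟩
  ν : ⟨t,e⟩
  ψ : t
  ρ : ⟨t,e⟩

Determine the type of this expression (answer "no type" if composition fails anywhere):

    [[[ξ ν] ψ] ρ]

At [ξ ν], ξ : ⟨⟨t,e⟩,⟨t,t⟩⟩ takes ν : ⟨t,e⟩, giving ⟨t,t⟩.
At [[ξ ν] ψ], [ξ ν] : ⟨t,t⟩ takes ψ : t, giving t.
At [[[ξ ν] ψ] ρ], ρ : ⟨t,e⟩ takes [[ξ ν] ψ] : t, giving e.

e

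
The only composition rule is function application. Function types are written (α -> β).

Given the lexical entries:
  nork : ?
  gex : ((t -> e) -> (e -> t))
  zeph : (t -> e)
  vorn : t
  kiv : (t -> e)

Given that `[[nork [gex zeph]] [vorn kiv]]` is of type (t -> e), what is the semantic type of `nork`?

[[nork [gex zeph]] [vorn kiv]] must have type (t -> e). The sister [vorn kiv] has type e; that is not a function onto (t -> e), so [nork [gex zeph]] must be the functor, of type (e -> (t -> e)).
[nork [gex zeph]] must have type (e -> (t -> e)). The sister [gex zeph] has type (e -> t); that is not a function onto (e -> (t -> e)), so nork must be the functor, of type ((e -> t) -> (e -> (t -> e))).

((e -> t) -> (e -> (t -> e)))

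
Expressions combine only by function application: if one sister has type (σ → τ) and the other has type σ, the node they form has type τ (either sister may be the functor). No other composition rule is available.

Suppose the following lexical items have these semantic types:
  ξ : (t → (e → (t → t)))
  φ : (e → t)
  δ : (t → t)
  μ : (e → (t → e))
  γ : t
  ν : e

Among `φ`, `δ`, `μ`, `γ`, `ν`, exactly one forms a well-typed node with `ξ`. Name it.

φ : (e → t) — does not combine with ξ.
δ : (t → t) — does not combine with ξ.
μ : (e → (t → e)) — does not combine with ξ.
γ — combines: ξ : (t → (e → (t → t))) takes γ : t as argument, giving (e → (t → t)).
ν : e — does not combine with ξ.

γ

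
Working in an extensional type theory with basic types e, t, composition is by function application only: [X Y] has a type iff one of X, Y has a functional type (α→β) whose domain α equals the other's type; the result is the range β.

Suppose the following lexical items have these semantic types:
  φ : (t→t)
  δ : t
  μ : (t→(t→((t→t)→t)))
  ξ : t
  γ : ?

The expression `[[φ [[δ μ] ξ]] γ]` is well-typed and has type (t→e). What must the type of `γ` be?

(t→(t→e))

For [[φ [[δ μ] ξ]] γ] to have type (t→e) with [φ [[δ μ] ξ]] of type t, γ must be the function: γ : (t→(t→e)).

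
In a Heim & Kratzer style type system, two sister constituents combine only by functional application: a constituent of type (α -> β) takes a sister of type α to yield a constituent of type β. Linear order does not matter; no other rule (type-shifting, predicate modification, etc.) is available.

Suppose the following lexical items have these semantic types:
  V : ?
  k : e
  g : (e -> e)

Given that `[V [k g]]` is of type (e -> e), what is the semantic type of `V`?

[V [k g]] is required to be (e -> e). [k g] : e cannot yield (e -> e) as functor, so V : (e -> (e -> e)).

(e -> (e -> e))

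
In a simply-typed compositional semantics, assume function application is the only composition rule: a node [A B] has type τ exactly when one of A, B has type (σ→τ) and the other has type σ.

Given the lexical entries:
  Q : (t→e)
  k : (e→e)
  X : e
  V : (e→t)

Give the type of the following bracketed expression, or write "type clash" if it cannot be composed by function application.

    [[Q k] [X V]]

type clash

[Q k]: (t→e) with (e→e) — neither is a function whose domain matches the other; composition fails here.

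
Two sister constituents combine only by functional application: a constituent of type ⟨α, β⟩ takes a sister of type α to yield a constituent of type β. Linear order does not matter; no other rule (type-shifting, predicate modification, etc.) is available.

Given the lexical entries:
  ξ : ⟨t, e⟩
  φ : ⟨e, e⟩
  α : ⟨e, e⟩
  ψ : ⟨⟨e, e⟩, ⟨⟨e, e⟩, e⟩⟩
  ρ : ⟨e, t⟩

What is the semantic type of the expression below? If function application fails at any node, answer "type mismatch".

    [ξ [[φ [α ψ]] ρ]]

At [α ψ], ψ : ⟨⟨e, e⟩, ⟨⟨e, e⟩, e⟩⟩ takes α : ⟨e, e⟩, giving ⟨⟨e, e⟩, e⟩.
At [φ [α ψ]], [α ψ] : ⟨⟨e, e⟩, e⟩ takes φ : ⟨e, e⟩, giving e.
At [[φ [α ψ]] ρ], ρ : ⟨e, t⟩ takes [φ [α ψ]] : e, giving t.
At [ξ [[φ [α ψ]] ρ]], ξ : ⟨t, e⟩ takes [[φ [α ψ]] ρ] : t, giving e.

e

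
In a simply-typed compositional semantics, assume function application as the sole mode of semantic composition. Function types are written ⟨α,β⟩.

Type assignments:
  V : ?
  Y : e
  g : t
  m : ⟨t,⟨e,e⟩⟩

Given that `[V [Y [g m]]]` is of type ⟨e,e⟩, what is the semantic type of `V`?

[V [Y [g m]]] must have type ⟨e,e⟩. The sister [Y [g m]] has type e; that is not a function onto ⟨e,e⟩, so V must be the functor, of type ⟨e,⟨e,e⟩⟩.

⟨e,⟨e,e⟩⟩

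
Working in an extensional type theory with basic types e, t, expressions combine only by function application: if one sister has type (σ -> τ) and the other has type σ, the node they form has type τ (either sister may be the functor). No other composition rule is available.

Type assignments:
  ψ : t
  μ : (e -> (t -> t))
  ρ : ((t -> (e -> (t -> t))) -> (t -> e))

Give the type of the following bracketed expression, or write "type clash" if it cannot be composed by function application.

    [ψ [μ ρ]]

At [μ ρ]: neither (e -> (t -> t)) nor ((t -> (e -> (t -> t))) -> (t -> e)) can take the other as argument; the node is ill-typed.

type clash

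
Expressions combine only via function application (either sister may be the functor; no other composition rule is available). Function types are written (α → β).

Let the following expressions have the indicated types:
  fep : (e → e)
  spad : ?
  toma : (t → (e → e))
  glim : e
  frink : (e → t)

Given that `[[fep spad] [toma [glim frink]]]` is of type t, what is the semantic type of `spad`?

At [[fep spad] [toma [glim frink]]] (required: t): [toma [glim frink]] is (e → e), which is not a function with range t; hence [fep spad] is the functor — type ((e → e) → t).
At [fep spad] (required: ((e → e) → t)): fep is (e → e), which is not a function with range ((e → e) → t); hence spad is the functor — type ((e → e) → ((e → e) → t)).

((e → e) → ((e → e) → t))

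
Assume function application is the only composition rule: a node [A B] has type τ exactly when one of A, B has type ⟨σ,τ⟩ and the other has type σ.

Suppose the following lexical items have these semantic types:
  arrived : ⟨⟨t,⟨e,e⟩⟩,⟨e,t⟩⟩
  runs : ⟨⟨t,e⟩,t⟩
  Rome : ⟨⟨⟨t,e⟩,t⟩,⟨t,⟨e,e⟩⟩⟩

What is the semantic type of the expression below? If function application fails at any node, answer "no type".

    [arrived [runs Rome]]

⟨e,t⟩

[runs Rome]: ⟨⟨⟨t,e⟩,t⟩,⟨t,⟨e,e⟩⟩⟩ applied to ⟨⟨t,e⟩,t⟩ yields ⟨t,⟨e,e⟩⟩.
[arrived [runs Rome]]: ⟨⟨t,⟨e,e⟩⟩,⟨e,t⟩⟩ applied to ⟨t,⟨e,e⟩⟩ yields ⟨e,t⟩.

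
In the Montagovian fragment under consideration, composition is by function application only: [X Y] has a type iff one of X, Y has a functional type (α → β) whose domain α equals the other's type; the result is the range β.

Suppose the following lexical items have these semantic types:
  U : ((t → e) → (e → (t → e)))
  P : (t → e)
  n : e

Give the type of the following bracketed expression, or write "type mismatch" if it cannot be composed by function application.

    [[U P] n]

(t → e)

[U P]: U is ((t → e) → (e → (t → e))), P is (t → e); result (e → (t → e)).
[[U P] n]: [U P] is (e → (t → e)), n is e; result (t → e).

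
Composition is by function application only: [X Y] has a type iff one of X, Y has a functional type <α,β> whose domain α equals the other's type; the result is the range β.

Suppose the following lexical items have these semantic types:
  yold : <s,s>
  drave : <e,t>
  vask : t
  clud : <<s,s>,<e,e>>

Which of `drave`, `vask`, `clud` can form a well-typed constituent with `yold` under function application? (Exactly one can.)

clud

drave : <e,t> — yold needs s; drave needs e; neither fits.
vask : t — yold needs s; vask needs nothing (atomic); neither fits.
clud — combines: clud : <<s,s>,<e,e>> takes yold : <s,s> as argument, giving <e,e>.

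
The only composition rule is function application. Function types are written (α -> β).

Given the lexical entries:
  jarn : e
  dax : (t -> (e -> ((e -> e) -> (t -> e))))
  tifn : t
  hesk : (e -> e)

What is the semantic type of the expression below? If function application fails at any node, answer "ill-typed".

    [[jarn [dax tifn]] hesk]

[dax tifn]: functor dax : (t -> (e -> ((e -> e) -> (t -> e)))), argument tifn : t; result (e -> ((e -> e) -> (t -> e))).
[jarn [dax tifn]]: functor [dax tifn] : (e -> ((e -> e) -> (t -> e))), argument jarn : e; result ((e -> e) -> (t -> e)).
[[jarn [dax tifn]] hesk]: functor [jarn [dax tifn]] : ((e -> e) -> (t -> e)), argument hesk : (e -> e); result (t -> e).

(t -> e)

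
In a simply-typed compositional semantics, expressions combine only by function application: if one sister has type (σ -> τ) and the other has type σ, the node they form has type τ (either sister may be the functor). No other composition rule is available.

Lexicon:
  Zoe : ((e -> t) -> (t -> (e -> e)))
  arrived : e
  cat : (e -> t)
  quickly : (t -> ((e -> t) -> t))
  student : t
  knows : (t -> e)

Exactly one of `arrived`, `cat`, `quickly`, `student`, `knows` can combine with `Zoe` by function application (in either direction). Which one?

arrived : e — does not combine with Zoe.
cat — combines: Zoe : ((e -> t) -> (t -> (e -> e))) takes cat : (e -> t) as argument, giving (t -> (e -> e)).
quickly : (t -> ((e -> t) -> t)) — does not combine with Zoe.
student : t — does not combine with Zoe.
knows : (t -> e) — does not combine with Zoe.

cat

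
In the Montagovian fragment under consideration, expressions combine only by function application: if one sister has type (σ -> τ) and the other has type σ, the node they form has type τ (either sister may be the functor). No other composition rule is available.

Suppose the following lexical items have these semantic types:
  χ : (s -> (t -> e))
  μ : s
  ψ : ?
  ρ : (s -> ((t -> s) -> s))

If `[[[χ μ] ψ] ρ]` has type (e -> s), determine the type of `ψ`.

At [[[χ μ] ψ] ρ] (required: (e -> s)): ρ is (s -> ((t -> s) -> s)), which is not a function with range (e -> s); hence [[χ μ] ψ] is the functor — type ((s -> ((t -> s) -> s)) -> (e -> s)).
At [[χ μ] ψ] (required: ((s -> ((t -> s) -> s)) -> (e -> s))): [χ μ] is (t -> e), which is not a function with range ((s -> ((t -> s) -> s)) -> (e -> s)); hence ψ is the functor — type ((t -> e) -> ((s -> ((t -> s) -> s)) -> (e -> s))).

((t -> e) -> ((s -> ((t -> s) -> s)) -> (e -> s)))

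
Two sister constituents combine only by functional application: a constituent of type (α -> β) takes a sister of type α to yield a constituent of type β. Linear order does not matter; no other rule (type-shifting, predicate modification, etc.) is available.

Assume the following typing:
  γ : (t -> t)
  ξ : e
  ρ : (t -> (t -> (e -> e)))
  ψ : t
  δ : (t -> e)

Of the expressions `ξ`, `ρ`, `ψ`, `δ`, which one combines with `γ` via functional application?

ψ

ξ : e — γ needs t; ξ needs nothing (atomic); neither fits.
ρ : (t -> (t -> (e -> e))) — γ needs t; ρ needs t; neither fits.
ψ — combines: γ : (t -> t) takes ψ : t as argument, giving t.
δ : (t -> e) — γ needs t; δ needs t; neither fits.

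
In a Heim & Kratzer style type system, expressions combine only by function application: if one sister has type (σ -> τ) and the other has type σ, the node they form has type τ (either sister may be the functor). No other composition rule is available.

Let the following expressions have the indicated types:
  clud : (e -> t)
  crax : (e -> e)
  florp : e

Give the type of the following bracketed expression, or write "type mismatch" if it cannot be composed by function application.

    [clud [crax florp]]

t

[crax florp]: functor crax : (e -> e), argument florp : e; result e.
[clud [crax florp]]: functor clud : (e -> t), argument [crax florp] : e; result t.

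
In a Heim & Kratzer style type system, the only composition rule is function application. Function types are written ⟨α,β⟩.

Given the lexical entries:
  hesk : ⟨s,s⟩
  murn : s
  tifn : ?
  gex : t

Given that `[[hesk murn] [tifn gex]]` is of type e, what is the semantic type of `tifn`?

⟨t,⟨s,e⟩⟩

[[hesk murn] [tifn gex]] is required to be e. [hesk murn] : s cannot yield e as functor, so [tifn gex] : ⟨s,e⟩.
[tifn gex] is required to be ⟨s,e⟩. gex : t cannot yield ⟨s,e⟩ as functor, so tifn : ⟨t,⟨s,e⟩⟩.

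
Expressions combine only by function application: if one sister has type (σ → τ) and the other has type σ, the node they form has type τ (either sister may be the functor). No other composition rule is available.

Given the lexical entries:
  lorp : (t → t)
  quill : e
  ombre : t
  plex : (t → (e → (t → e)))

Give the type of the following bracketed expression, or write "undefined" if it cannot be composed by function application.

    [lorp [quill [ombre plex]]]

undefined

At [ombre plex], plex : (t → (e → (t → e))) takes ombre : t, giving (e → (t → e)).
At [quill [ombre plex]], [ombre plex] : (e → (t → e)) takes quill : e, giving (t → e).
[lorp [quill [ombre plex]]]: (t → t) and (t → e) cannot combine by function application — type clash.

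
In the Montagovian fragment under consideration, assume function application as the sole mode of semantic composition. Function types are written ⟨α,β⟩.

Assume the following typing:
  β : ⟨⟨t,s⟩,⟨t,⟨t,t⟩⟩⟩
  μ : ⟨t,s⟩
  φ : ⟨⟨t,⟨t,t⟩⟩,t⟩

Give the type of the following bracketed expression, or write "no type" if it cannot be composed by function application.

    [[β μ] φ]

At [β μ], β : ⟨⟨t,s⟩,⟨t,⟨t,t⟩⟩⟩ takes μ : ⟨t,s⟩, giving ⟨t,⟨t,t⟩⟩.
At [[β μ] φ], φ : ⟨⟨t,⟨t,t⟩⟩,t⟩ takes [β μ] : ⟨t,⟨t,t⟩⟩, giving t.

t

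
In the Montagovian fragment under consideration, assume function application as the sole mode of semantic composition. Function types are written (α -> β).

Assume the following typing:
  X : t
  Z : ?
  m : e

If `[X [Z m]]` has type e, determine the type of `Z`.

(e -> (t -> e))

For [X [Z m]] to have type e with X of type t, [Z m] must be the function: [Z m] : (t -> e).
For [Z m] to have type (t -> e) with m of type e, Z must be the function: Z : (e -> (t -> e)).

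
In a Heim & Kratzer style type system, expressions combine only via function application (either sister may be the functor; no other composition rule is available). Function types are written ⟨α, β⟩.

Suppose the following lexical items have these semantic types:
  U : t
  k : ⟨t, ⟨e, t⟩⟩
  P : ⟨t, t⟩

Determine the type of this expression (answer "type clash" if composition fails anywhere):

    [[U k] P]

type clash

[U k]: ⟨t, ⟨e, t⟩⟩ applied to t yields ⟨e, t⟩.
[[U k] P]: ⟨e, t⟩ and ⟨t, t⟩ cannot combine by function application — type clash.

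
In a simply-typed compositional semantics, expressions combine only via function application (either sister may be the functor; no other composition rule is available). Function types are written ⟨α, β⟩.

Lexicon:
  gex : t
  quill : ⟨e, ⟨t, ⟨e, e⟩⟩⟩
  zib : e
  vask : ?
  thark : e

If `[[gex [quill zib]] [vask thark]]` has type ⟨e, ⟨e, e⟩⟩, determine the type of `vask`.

⟨e, ⟨⟨e, e⟩, ⟨e, ⟨e, e⟩⟩⟩⟩

[[gex [quill zib]] [vask thark]] must have type ⟨e, ⟨e, e⟩⟩. The sister [gex [quill zib]] has type ⟨e, e⟩; that is not a function onto ⟨e, ⟨e, e⟩⟩, so [vask thark] must be the functor, of type ⟨⟨e, e⟩, ⟨e, ⟨e, e⟩⟩⟩.
[vask thark] must have type ⟨⟨e, e⟩, ⟨e, ⟨e, e⟩⟩⟩. The sister thark has type e; that is not a function onto ⟨⟨e, e⟩, ⟨e, ⟨e, e⟩⟩⟩, so vask must be the functor, of type ⟨e, ⟨⟨e, e⟩, ⟨e, ⟨e, e⟩⟩⟩⟩.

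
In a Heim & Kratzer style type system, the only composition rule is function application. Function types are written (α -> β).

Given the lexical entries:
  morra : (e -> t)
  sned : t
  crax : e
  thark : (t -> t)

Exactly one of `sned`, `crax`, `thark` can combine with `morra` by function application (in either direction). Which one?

sned : t — morra needs e; sned needs nothing (atomic); neither fits.
crax — combines: morra : (e -> t) takes crax : e as argument, giving t.
thark : (t -> t) — morra needs e; thark needs t; neither fits.

crax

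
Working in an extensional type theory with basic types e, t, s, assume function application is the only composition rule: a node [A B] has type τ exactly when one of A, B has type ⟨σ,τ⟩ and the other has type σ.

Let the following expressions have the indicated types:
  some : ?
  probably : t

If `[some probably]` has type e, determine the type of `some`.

[some probably] must have type e. The sister probably has type t; that is not a function onto e, so some must be the functor, of type ⟨t,e⟩.

⟨t,e⟩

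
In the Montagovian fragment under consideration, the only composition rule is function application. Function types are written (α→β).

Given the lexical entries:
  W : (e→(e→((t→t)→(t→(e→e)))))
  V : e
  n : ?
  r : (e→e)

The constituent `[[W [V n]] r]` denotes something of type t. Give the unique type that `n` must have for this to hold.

[[W [V n]] r] must have type t. The sister r has type (e→e); that is not a function onto t, so [W [V n]] must be the functor, of type ((e→e)→t).
[W [V n]] must have type ((e→e)→t). The sister W has type (e→(e→((t→t)→(t→(e→e))))); that is not a function onto ((e→e)→t), so [V n] must be the functor, of type ((e→(e→((t→t)→(t→(e→e)))))→((e→e)→t)).
[V n] must have type ((e→(e→((t→t)→(t→(e→e)))))→((e→e)→t)). The sister V has type e; that is not a function onto ((e→(e→((t→t)→(t→(e→e)))))→((e→e)→t)), so n must be the functor, of type (e→((e→(e→((t→t)→(t→(e→e)))))→((e→e)→t))).

(e→((e→(e→((t→t)→(t→(e→e)))))→((e→e)→t)))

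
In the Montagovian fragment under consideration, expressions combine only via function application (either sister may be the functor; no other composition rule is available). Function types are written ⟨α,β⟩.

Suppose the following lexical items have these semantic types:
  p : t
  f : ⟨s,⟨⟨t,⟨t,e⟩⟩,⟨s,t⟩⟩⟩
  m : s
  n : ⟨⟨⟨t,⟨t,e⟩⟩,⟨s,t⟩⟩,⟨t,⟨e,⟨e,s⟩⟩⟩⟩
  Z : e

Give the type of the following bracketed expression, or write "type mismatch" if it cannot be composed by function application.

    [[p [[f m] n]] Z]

[f m] — f of type ⟨s,⟨⟨t,⟨t,e⟩⟩,⟨s,t⟩⟩⟩ combines with m of type s: type ⟨⟨t,⟨t,e⟩⟩,⟨s,t⟩⟩.
[[f m] n] — n of type ⟨⟨⟨t,⟨t,e⟩⟩,⟨s,t⟩⟩,⟨t,⟨e,⟨e,s⟩⟩⟩⟩ combines with [f m] of type ⟨⟨t,⟨t,e⟩⟩,⟨s,t⟩⟩: type ⟨t,⟨e,⟨e,s⟩⟩⟩.
[p [[f m] n]] — [[f m] n] of type ⟨t,⟨e,⟨e,s⟩⟩⟩ combines with p of type t: type ⟨e,⟨e,s⟩⟩.
[[p [[f m] n]] Z] — [p [[f m] n]] of type ⟨e,⟨e,s⟩⟩ combines with Z of type e: type ⟨e,s⟩.

⟨e,s⟩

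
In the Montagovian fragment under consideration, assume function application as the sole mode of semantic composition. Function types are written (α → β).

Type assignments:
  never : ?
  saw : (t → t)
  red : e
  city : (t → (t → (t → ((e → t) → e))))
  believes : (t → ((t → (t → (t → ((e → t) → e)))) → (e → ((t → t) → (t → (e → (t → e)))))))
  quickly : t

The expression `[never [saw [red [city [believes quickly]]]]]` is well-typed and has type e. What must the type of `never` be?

((t → (e → (t → e))) → e)

[never [saw [red [city [believes quickly]]]]] is required to be e. [saw [red [city [believes quickly]]]] : (t → (e → (t → e))) cannot yield e as functor, so never : ((t → (e → (t → e))) → e).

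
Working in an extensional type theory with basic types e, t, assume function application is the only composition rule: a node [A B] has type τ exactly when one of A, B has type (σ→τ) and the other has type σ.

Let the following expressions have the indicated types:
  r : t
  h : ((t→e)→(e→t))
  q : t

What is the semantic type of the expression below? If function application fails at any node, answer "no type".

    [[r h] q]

no type

At [r h]: neither t nor ((t→e)→(e→t)) can take the other as argument; the node is ill-typed.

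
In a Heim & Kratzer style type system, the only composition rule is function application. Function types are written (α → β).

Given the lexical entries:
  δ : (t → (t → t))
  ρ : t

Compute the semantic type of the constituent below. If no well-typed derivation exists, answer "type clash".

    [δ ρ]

(t → t)

[δ ρ] — δ of type (t → (t → t)) combines with ρ of type t: type (t → t).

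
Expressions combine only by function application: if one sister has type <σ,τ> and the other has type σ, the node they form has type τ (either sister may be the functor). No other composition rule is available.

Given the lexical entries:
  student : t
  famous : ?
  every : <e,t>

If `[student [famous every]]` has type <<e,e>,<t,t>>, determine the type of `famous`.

<<e,t>,<t,<<e,e>,<t,t>>>>

At [student [famous every]] (required: <<e,e>,<t,t>>): student is t, which is not a function with range <<e,e>,<t,t>>; hence [famous every] is the functor — type <t,<<e,e>,<t,t>>>.
At [famous every] (required: <t,<<e,e>,<t,t>>>): every is <e,t>, which is not a function with range <t,<<e,e>,<t,t>>>; hence famous is the functor — type <<e,t>,<t,<<e,e>,<t,t>>>>.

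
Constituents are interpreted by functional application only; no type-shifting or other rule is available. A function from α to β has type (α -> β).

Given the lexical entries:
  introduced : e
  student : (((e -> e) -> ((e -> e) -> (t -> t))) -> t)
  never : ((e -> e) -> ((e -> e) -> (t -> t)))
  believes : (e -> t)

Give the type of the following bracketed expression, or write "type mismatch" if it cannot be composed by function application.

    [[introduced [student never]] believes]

[student never]: functor student : (((e -> e) -> ((e -> e) -> (t -> t))) -> t), argument never : ((e -> e) -> ((e -> e) -> (t -> t))); result t.
At [introduced [student never]]: neither e nor t can take the other as argument; the node is ill-typed.

type mismatch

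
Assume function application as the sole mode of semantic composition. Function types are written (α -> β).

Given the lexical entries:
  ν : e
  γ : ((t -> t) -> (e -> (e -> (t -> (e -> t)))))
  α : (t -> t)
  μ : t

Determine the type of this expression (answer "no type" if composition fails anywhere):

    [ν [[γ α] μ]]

no type

[γ α] — γ of type ((t -> t) -> (e -> (e -> (t -> (e -> t))))) combines with α of type (t -> t): type (e -> (e -> (t -> (e -> t)))).
At [[γ α] μ]: neither (e -> (e -> (t -> (e -> t)))) nor t can take the other as argument; the node is ill-typed.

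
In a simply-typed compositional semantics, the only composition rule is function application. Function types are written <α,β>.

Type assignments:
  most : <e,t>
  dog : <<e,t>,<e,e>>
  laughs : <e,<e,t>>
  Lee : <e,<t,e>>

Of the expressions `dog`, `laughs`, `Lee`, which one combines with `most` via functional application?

dog

dog — combines: dog : <<e,t>,<e,e>> takes most : <e,t> as argument, giving <e,e>.
laughs : <e,<e,t>> — does not combine with most.
Lee : <e,<t,e>> — does not combine with most.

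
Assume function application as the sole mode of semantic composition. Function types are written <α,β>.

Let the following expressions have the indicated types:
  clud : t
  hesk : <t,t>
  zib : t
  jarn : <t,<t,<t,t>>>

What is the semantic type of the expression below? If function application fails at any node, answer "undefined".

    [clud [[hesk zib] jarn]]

<t,t>

[hesk zib]: functor hesk : <t,t>, argument zib : t; result t.
[[hesk zib] jarn]: functor jarn : <t,<t,<t,t>>>, argument [hesk zib] : t; result <t,<t,t>>.
[clud [[hesk zib] jarn]]: functor [[hesk zib] jarn] : <t,<t,t>>, argument clud : t; result <t,t>.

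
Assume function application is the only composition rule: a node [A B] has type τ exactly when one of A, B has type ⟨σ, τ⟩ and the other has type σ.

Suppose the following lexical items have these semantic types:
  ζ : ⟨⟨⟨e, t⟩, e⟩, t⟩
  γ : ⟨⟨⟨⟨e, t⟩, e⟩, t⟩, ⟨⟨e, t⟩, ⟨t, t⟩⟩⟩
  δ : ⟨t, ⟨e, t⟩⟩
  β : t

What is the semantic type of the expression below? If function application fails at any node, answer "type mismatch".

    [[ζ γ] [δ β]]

[ζ γ] — γ of type ⟨⟨⟨⟨e, t⟩, e⟩, t⟩, ⟨⟨e, t⟩, ⟨t, t⟩⟩⟩ combines with ζ of type ⟨⟨⟨e, t⟩, e⟩, t⟩: type ⟨⟨e, t⟩, ⟨t, t⟩⟩.
[δ β] — δ of type ⟨t, ⟨e, t⟩⟩ combines with β of type t: type ⟨e, t⟩.
[[ζ γ] [δ β]] — [ζ γ] of type ⟨⟨e, t⟩, ⟨t, t⟩⟩ combines with [δ β] of type ⟨e, t⟩: type ⟨t, t⟩.

⟨t, t⟩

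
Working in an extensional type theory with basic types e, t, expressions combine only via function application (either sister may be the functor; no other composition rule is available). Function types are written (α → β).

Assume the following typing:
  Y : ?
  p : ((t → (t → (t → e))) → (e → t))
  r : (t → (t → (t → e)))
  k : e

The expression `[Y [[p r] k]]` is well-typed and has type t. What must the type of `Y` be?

[Y [[p r] k]] is required to be t. [[p r] k] : t cannot yield t as functor, so Y : (t → t).

(t → t)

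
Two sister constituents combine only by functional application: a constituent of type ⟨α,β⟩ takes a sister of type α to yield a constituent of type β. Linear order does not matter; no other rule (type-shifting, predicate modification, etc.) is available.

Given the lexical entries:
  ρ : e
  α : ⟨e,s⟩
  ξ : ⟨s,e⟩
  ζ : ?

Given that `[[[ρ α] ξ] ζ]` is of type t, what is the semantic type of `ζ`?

⟨e,t⟩

For [[[ρ α] ξ] ζ] to have type t with [[ρ α] ξ] of type e, ζ must be the function: ζ : ⟨e,t⟩.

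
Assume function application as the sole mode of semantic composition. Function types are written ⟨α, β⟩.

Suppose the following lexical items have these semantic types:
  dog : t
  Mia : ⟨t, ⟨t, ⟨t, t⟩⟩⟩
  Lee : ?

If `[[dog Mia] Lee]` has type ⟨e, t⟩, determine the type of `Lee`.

At [[dog Mia] Lee] (required: ⟨e, t⟩): [dog Mia] is ⟨t, ⟨t, t⟩⟩, which is not a function with range ⟨e, t⟩; hence Lee is the functor — type ⟨⟨t, ⟨t, t⟩⟩, ⟨e, t⟩⟩.

⟨⟨t, ⟨t, t⟩⟩, ⟨e, t⟩⟩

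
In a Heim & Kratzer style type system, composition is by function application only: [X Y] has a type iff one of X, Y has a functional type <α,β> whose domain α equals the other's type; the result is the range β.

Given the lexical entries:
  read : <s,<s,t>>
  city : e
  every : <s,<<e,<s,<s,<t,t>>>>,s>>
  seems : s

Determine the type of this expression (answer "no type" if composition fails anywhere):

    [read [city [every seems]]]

At [every seems], every : <s,<<e,<s,<s,<t,t>>>>,s>> takes seems : s, giving <<e,<s,<s,<t,t>>>>,s>.
At [city [every seems]]: neither e nor <<e,<s,<s,<t,t>>>>,s> can take the other as argument; the node is ill-typed.

no type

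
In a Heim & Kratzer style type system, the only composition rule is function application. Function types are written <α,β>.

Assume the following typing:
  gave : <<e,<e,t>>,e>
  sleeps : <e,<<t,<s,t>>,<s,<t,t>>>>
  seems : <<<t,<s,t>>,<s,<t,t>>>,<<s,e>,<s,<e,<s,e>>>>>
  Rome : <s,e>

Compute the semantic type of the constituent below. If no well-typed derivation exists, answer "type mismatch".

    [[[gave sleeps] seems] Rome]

[gave sleeps]: <<e,<e,t>>,e> and <e,<<t,<s,t>>,<s,<t,t>>>> cannot combine by function application — type clash.

type mismatch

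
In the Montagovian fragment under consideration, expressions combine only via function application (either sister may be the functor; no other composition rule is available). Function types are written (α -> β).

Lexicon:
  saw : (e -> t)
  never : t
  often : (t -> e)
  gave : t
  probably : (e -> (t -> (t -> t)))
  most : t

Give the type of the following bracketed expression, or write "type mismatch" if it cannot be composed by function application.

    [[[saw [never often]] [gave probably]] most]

[never often]: often is (t -> e), never is t; result e.
[saw [never often]]: saw is (e -> t), [never often] is e; result t.
At [gave probably]: neither t nor (e -> (t -> (t -> t))) can take the other as argument; the node is ill-typed.

type mismatch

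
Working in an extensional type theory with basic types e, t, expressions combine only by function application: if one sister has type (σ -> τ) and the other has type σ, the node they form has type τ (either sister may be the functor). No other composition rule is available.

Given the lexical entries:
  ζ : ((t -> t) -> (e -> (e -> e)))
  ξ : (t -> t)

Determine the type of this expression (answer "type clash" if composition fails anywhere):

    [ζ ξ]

[ζ ξ]: ζ is ((t -> t) -> (e -> (e -> e))), ξ is (t -> t); result (e -> (e -> e)).

(e -> (e -> e))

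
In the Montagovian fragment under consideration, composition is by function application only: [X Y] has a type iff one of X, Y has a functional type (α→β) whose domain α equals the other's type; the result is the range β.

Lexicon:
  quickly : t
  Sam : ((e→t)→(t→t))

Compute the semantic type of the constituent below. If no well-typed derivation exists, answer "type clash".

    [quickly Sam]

At [quickly Sam]: neither t nor ((e→t)→(t→t)) can take the other as argument; the node is ill-typed.

type clash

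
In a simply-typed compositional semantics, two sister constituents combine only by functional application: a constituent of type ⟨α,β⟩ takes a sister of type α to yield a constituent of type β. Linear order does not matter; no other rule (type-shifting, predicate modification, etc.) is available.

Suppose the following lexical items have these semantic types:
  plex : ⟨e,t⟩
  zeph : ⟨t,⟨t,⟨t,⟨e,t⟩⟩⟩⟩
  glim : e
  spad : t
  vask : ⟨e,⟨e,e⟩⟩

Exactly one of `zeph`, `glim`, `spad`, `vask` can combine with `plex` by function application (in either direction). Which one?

zeph : ⟨t,⟨t,⟨t,⟨e,t⟩⟩⟩⟩ — neither side's domain matches the other.
glim — combines: plex : ⟨e,t⟩ takes glim : e as argument, giving t.
spad : t — neither side's domain matches the other.
vask : ⟨e,⟨e,e⟩⟩ — neither side's domain matches the other.

glim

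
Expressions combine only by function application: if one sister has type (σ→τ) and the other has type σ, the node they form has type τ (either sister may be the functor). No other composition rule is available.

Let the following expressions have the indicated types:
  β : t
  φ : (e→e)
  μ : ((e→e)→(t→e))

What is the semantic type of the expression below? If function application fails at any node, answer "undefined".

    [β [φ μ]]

[φ μ]: ((e→e)→(t→e)) applied to (e→e) yields (t→e).
[β [φ μ]]: (t→e) applied to t yields e.

e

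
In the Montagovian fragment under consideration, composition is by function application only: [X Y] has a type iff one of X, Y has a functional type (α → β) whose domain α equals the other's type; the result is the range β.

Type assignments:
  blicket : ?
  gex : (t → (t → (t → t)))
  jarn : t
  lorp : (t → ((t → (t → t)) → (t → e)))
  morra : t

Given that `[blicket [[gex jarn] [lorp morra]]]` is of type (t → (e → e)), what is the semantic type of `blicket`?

((t → e) → (t → (e → e)))

For [blicket [[gex jarn] [lorp morra]]] to have type (t → (e → e)) with [[gex jarn] [lorp morra]] of type (t → e), blicket must be the function: blicket : ((t → e) → (t → (e → e))).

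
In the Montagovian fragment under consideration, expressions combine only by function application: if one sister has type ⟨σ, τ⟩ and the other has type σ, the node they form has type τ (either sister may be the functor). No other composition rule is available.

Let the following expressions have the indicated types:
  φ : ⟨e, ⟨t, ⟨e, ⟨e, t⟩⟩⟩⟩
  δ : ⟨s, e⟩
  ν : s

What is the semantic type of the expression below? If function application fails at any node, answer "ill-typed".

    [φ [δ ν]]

⟨t, ⟨e, ⟨e, t⟩⟩⟩

[δ ν] — δ of type ⟨s, e⟩ combines with ν of type s: type e.
[φ [δ ν]] — φ of type ⟨e, ⟨t, ⟨e, ⟨e, t⟩⟩⟩⟩ combines with [δ ν] of type e: type ⟨t, ⟨e, ⟨e, t⟩⟩⟩.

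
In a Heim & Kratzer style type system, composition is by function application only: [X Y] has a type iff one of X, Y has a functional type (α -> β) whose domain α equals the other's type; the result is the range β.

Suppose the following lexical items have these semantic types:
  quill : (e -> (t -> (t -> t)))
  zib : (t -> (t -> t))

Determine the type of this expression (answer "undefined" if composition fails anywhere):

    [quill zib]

[quill zib]: (e -> (t -> (t -> t))) and (t -> (t -> t)) cannot combine by function application — type clash.

undefined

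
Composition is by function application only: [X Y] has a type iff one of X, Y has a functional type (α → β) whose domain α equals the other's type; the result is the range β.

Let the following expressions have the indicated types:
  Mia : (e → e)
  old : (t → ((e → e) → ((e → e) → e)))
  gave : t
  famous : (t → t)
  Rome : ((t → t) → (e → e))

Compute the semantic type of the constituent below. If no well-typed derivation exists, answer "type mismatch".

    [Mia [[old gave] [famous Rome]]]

[old gave]: functor old : (t → ((e → e) → ((e → e) → e))), argument gave : t; result ((e → e) → ((e → e) → e)).
[famous Rome]: functor Rome : ((t → t) → (e → e)), argument famous : (t → t); result (e → e).
[[old gave] [famous Rome]]: functor [old gave] : ((e → e) → ((e → e) → e)), argument [famous Rome] : (e → e); result ((e → e) → e).
[Mia [[old gave] [famous Rome]]]: functor [[old gave] [famous Rome]] : ((e → e) → e), argument Mia : (e → e); result e.

e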